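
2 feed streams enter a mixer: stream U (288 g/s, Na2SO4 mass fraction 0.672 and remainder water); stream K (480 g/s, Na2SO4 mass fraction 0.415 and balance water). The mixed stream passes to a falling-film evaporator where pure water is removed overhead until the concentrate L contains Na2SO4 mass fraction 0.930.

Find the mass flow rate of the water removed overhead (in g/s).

Na2SO4 entering = 288×0.672 + 480×0.415 = 392.74 g/s.
All Na2SO4 reports to L, so L = 392.74/0.930 = 422.3 g/s.
Total feed = 768 g/s; overhead = 768 − 422.3 = 345.7 g/s.

345.7 g/s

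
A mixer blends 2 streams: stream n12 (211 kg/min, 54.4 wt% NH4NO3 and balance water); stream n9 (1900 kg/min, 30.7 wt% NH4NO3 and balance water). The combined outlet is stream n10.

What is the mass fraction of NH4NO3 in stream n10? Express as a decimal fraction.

Total flow out = 211 + 1900 = 2111 kg/min.
NH4NO3 in = 211×0.544 + 1900×0.307 = 698.08 kg/min.
NH4NO3 mass fraction in n10 = 698.08/2111 = 0.331.

0.331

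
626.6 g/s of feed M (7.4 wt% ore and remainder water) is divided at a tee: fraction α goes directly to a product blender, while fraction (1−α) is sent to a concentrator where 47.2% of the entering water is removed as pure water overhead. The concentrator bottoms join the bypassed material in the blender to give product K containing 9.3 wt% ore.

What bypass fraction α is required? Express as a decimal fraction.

All 626.6×0.074 = 46.368 g/s of ore reaches K, so K = 46.368/0.093 = 498.58 g/s and vapour = 128.02 g/s.
The evaporator receives (1−α)·626.6 of feed at 0.926 water and removes 0.472 of that water:
0.472×0.926×(1−α)×626.6 = 128.02
(1−α) = 128.02/273.87 = 0.4674;  α = 0.5326.

0.533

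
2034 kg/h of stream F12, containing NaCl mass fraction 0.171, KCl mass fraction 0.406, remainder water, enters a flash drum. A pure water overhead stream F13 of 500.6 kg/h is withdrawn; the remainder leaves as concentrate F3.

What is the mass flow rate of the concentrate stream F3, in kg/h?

1533 kg/h

Concentrate = 2034 − 500.6 = 1533.4 kg/h.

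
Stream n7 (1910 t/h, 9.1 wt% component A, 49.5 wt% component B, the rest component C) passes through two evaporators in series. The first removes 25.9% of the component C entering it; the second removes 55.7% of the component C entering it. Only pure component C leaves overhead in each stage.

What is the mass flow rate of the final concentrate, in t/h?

component C in feed = 1910×0.414 = 790.74 t/h.
After stage 1: component C left = (1−0.259)×790.74 = 585.94; stream total = 1705.2 t/h.
After stage 2: component C left = (1−0.557)×585.94 = 259.57; final concentrate = 1378.8 t/h.

1379 t/h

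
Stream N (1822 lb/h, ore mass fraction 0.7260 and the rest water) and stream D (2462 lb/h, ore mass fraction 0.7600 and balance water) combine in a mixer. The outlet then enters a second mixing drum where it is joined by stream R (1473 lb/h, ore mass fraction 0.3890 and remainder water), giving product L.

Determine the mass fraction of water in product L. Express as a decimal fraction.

Overall, product flow = 5757 lb/h.
water in = 1822×0.274 + 2462×0.240 + 1473×0.611 = 1990.1 lb/h.
water fraction in L = 0.3457.

0.3457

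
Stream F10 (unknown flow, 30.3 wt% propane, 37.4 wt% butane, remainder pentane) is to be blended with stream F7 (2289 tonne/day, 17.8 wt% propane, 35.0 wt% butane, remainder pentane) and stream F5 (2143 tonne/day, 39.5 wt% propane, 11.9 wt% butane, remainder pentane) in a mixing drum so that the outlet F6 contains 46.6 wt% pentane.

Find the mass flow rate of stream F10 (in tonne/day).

Let F10 be the unknown flow. Total out = 4432 + F10.
pentane balance: 2121.9 + 0.323·F10 = 0.466·(4432 + F10)
(0.323 − 0.466)·F10 = 0.466×4432 − 2121.9 = -56.594
F10 = -56.594 / -0.143 = 395.76 tonne/day

395.8 tonne/day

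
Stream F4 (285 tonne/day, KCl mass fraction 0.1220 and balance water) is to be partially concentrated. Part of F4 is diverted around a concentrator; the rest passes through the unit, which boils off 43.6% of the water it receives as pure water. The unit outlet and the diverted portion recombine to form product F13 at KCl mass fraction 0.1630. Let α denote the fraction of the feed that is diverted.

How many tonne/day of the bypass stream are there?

97.73 tonne/day

All 285×0.122 = 34.77 tonne/day of KCl reaches F13, so F13 = 34.77/0.163 = 213.31 tonne/day and vapour = 71.687 tonne/day.
The evaporator receives (1−α)·285 of feed at 0.878 water and removes 0.436 of that water:
0.436×0.878×(1−α)×285 = 71.687
(1−α) = 71.687/109.1 = 0.6571;  α = 0.3429.
Bypass flow = 0.3429×285 = 97.733 tonne/day.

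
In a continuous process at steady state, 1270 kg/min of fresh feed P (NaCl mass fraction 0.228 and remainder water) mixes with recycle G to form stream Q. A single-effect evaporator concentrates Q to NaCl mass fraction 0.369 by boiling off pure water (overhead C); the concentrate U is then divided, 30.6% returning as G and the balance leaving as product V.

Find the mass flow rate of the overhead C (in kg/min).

485.3 kg/min

Overall NaCl balance (none leaves overhead): NaCl in fresh feed = NaCl in product, i.e. 1270×0.228 = (1−0.306)·U·0.369.
U = 289.56/(0.369×0.694) = 1130.7 kg/min.
Recycle G = 0.306×1130.7 = 346 kg/min.
Combined feed Q = 1270 + 346 = 1616 kg/min.
Overhead C = Q − U = 1616 − 1130.7 = 485.28 kg/min.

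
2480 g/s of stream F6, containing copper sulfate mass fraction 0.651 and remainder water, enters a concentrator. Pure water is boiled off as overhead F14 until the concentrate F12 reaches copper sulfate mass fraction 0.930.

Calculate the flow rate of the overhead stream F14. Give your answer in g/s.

744 g/s

copper sulfate is conserved: 2480×0.651 = 1614.5 g/s all reports to the concentrate.
Concentrate = 1614.5/(target fraction) = 1736 g/s.
Overhead = 2480 − 1736 = 744 g/s.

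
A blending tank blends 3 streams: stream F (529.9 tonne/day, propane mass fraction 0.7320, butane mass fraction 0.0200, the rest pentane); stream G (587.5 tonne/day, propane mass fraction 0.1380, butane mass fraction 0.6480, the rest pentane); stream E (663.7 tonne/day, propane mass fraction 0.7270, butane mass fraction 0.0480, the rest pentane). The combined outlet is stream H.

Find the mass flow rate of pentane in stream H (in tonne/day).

pentane out = pentane in = 529.9×0.248 + 587.5×0.214 + 663.7×0.225 = 406.47 tonne/day.

406.5 tonne/day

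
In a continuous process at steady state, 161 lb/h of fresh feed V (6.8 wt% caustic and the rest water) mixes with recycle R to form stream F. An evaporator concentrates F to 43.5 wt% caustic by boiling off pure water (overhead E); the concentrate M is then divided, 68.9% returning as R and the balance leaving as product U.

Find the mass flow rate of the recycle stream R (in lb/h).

55.76 lb/h

Overall caustic balance (none leaves overhead): caustic in fresh feed = caustic in product, i.e. 161×0.068 = (1−0.689)·M·0.435.
M = 10.948/(0.435×0.311) = 80.925 lb/h.
Recycle R = 0.689×80.925 = 55.758 lb/h.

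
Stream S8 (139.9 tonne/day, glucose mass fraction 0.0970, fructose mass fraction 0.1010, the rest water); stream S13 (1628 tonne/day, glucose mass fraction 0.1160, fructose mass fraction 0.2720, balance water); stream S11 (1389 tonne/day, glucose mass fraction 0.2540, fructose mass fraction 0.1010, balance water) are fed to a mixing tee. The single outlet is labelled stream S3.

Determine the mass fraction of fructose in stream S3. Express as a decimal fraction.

Total flow out = 139.9 + 1628 + 1389 = 3156.9 tonne/day.
fructose in = 139.9×0.101 + 1628×0.272 + 1389×0.101 = 597.23 tonne/day.
fructose mass fraction in S3 = 597.23/3156.9 = 0.1892.

0.1892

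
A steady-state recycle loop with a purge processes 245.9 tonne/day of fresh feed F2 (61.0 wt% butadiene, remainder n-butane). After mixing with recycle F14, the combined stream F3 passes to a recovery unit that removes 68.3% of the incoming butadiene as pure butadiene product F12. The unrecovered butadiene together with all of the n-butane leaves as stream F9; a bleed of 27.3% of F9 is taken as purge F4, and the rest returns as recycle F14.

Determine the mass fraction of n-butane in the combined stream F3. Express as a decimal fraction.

0.6431

n-butane enters only via F2 and leaves only via the purge: 245.9×0.390 = 0.273×(n-butane in F9), and the recovery unit passes all n-butane, so n-butane in F3 = n-butane in F9 = 351.29 tonne/day.
butadiene in F3: m_A = 245.9×0.610 + (1−0.273)·(1−0.683)·m_A, so m_A = 150/0.7695 = 194.92 tonne/day.
F3 = 194.92 + 351.29 = 546.21 tonne/day.
n-butane fraction in F3 = 351.29/546.21 = 0.6431.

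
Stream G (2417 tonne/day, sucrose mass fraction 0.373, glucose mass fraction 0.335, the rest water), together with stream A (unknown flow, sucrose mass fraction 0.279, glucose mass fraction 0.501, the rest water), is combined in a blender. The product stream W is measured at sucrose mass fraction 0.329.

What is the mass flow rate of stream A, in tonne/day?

2127 tonne/day

Let A be the unknown flow. Total out = 2417 + A.
sucrose balance: 901.54 + 0.279·A = 0.329·(2417 + A)
(0.279 − 0.329)·A = 0.329×2417 − 901.54 = -106.35
A = -106.35 / -0.050 = 2127 tonne/day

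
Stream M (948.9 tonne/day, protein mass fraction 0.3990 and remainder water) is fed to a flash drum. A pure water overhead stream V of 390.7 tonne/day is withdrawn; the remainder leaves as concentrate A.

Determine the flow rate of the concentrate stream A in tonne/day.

558.2 tonne/day

Concentrate = 948.9 − 390.7 = 558.2 tonne/day.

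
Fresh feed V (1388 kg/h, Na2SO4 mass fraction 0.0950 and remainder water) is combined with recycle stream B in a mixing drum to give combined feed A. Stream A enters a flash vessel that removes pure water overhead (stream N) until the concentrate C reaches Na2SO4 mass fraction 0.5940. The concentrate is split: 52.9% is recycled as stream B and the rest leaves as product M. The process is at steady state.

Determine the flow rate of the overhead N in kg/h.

1166 kg/h

Overall Na2SO4 balance (none leaves overhead): Na2SO4 in fresh feed = Na2SO4 in product, i.e. 1388×0.095 = (1−0.529)·C·0.594.
C = 131.86/(0.594×0.471) = 471.31 kg/h.
Recycle B = 0.529×471.31 = 249.32 kg/h.
Combined feed A = 1388 + 249.32 = 1637.3 kg/h.
Overhead N = A − C = 1637.3 − 471.31 = 1166 kg/h.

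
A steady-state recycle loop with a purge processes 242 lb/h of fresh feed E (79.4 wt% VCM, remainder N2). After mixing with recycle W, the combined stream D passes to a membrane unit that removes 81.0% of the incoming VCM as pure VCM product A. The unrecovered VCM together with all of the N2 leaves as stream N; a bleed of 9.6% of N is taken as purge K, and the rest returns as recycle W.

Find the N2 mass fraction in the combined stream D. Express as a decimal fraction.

N2 enters only via E and leaves only via the purge: 242×0.206 = 0.096×(N2 in N), and the membrane unit passes all N2, so N2 in D = N2 in N = 519.29 lb/h.
VCM in D: m_A = 242×0.794 + (1−0.096)·(1−0.810)·m_A, so m_A = 192.15/0.8282 = 232 lb/h.
D = 232 + 519.29 = 751.29 lb/h.
N2 fraction in D = 519.29/751.29 = 0.691.

0.691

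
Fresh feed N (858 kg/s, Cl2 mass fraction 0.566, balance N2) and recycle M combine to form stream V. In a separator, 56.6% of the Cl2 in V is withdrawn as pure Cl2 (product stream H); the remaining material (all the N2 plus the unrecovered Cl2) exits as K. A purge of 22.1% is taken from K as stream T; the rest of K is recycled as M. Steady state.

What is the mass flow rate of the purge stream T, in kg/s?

N2 enters only via N and leaves only via the purge: 858×0.434 = 0.221×(N2 in K), and the separator passes all N2, so N2 in V = N2 in K = 1684.9 kg/s.
Cl2 in V: m_A = 858×0.566 + (1−0.221)·(1−0.566)·m_A, so m_A = 485.63/0.6619 = 733.67 kg/s.
K = (1−0.566)×733.67 + 1684.9 = 2003.4 kg/s.
Purge T = 0.221×2003.4 = 442.74 kg/s.

442.7 kg/s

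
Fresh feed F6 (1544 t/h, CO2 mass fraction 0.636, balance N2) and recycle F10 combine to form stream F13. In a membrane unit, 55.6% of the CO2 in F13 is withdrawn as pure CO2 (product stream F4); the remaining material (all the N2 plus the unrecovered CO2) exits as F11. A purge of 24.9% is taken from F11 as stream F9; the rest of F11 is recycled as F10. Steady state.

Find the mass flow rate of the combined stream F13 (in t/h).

N2 enters only via F6 and leaves only via the purge: 1544×0.364 = 0.249×(N2 in F11), and the membrane unit passes all N2, so N2 in F13 = N2 in F11 = 2257.1 t/h.
CO2 in F13: m_A = 1544×0.636 + (1−0.249)·(1−0.556)·m_A, so m_A = 981.98/0.6666 = 1473.2 t/h.
F13 = 1473.2 + 2257.1 = 3730.3 t/h.

3730 t/h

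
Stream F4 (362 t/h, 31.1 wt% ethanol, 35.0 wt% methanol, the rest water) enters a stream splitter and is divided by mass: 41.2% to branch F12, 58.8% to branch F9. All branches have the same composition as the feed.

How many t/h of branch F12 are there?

149.1 t/h

Branch F12 flow = 0.412×362 = 149.14 t/h.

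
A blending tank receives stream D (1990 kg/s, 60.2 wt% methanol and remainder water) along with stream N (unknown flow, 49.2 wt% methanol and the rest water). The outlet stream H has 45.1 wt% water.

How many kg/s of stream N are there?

1850 kg/s

Let N be the unknown flow. Total out = 1990 + N.
water balance: 792.02 + 0.508·N = 0.451·(1990 + N)
(0.508 − 0.451)·N = 0.451×1990 − 792.02 = 105.47
N = 105.47 / 0.057 = 1850.4 kg/s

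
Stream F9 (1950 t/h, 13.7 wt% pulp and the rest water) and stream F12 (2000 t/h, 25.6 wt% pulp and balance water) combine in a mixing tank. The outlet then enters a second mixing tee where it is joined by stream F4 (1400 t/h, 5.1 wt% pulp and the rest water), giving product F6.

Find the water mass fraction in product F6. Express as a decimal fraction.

0.841

Overall, product flow = 5350 t/h.
water in = 1950×0.863 + 2000×0.744 + 1400×0.949 = 4499.4 t/h.
water fraction in F6 = 0.841.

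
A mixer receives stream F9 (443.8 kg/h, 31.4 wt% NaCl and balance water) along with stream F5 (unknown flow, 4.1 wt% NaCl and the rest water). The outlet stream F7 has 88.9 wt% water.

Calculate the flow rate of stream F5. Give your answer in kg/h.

1287 kg/h

Let F5 be the unknown flow. Total out = 443.8 + F5.
water balance: 304.45 + 0.959·F5 = 0.889·(443.8 + F5)
(0.959 − 0.889)·F5 = 0.889×443.8 − 304.45 = 90.091
F5 = 90.091 / 0.070 = 1287 kg/h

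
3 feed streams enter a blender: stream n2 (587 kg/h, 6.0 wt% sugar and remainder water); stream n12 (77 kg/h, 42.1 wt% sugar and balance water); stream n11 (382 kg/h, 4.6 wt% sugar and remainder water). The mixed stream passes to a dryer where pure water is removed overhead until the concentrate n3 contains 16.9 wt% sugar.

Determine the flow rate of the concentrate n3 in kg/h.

sugar entering = 587×0.060 + 77×0.421 + 382×0.046 = 85.209 kg/h.
All sugar reports to n3, so n3 = 85.209/0.169 = 504.2 kg/h.

504.2 kg/h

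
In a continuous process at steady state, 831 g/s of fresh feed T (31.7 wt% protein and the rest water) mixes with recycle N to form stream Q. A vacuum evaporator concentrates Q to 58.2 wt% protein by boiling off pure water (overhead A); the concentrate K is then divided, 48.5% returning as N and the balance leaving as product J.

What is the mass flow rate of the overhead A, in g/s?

Overall protein balance (none leaves overhead): protein in fresh feed = protein in product, i.e. 831×0.317 = (1−0.485)·K·0.582.
K = 263.43/(0.582×0.515) = 878.88 g/s.
Recycle N = 0.485×878.88 = 426.26 g/s.
Combined feed Q = 831 + 426.26 = 1257.3 g/s.
Overhead A = Q − K = 1257.3 − 878.88 = 378.38 g/s.

378.4 g/s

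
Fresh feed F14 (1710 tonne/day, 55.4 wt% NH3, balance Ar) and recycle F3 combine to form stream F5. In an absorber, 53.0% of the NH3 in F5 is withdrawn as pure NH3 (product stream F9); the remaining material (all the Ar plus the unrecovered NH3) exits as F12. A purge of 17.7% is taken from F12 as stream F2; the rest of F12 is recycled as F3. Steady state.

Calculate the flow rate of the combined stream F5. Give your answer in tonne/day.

5854 tonne/day

Ar enters only via F14 and leaves only via the purge: 1710×0.446 = 0.177×(Ar in F12), and the absorber passes all Ar, so Ar in F5 = Ar in F12 = 4308.8 tonne/day.
NH3 in F5: m_A = 1710×0.554 + (1−0.177)·(1−0.530)·m_A, so m_A = 947.34/0.6132 = 1544.9 tonne/day.
F5 = 1544.9 + 4308.8 = 5853.8 tonne/day.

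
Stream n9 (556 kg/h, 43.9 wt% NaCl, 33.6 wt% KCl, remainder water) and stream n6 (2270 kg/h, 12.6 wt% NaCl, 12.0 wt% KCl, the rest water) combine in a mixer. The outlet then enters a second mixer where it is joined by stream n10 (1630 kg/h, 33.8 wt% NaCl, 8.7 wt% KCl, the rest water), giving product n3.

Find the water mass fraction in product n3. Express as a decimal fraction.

Overall, product flow = 4456 kg/h.
water in = 556×0.225 + 2270×0.754 + 1630×0.575 = 2773.9 kg/h.
water fraction in n3 = 0.623.

0.623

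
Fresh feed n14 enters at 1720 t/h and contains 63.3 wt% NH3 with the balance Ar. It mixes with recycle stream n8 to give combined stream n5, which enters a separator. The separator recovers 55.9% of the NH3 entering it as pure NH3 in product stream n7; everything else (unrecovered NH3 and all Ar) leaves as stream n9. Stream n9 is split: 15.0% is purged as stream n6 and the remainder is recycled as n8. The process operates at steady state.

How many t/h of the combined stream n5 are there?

Ar enters only via n14 and leaves only via the purge: 1720×0.367 = 0.150×(Ar in n9), and the separator passes all Ar, so Ar in n5 = Ar in n9 = 4208.3 t/h.
NH3 in n5: m_A = 1720×0.633 + (1−0.150)·(1−0.559)·m_A, so m_A = 1088.8/0.6252 = 1741.6 t/h.
n5 = 1741.6 + 4208.3 = 5949.9 t/h.

5950 t/h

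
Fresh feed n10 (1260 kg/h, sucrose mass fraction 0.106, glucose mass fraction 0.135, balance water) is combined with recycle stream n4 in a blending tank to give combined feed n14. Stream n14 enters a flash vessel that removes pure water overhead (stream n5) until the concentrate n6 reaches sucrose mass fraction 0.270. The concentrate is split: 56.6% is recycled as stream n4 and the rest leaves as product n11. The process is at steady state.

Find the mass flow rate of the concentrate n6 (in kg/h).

Overall sucrose balance (none leaves overhead): sucrose in fresh feed = sucrose in product, i.e. 1260×0.106 = (1−0.566)·n6·0.270.
n6 = 133.56/(0.270×0.434) = 1139.8 kg/h.

1140 kg/h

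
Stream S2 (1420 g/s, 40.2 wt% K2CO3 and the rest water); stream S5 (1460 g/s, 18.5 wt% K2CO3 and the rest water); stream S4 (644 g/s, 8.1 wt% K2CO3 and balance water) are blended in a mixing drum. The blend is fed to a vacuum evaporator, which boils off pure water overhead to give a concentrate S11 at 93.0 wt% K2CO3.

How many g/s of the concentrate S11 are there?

K2CO3 entering = 1420×0.402 + 1460×0.185 + 644×0.081 = 893.1 g/s.
All K2CO3 reports to S11, so S11 = 893.1/0.930 = 960.33 g/s.

960.3 g/s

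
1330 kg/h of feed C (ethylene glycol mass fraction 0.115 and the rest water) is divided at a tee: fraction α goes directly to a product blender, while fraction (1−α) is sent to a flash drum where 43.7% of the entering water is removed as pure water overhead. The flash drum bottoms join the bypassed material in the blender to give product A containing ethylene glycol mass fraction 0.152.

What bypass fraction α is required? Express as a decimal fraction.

0.371

All 1330×0.115 = 152.95 kg/h of ethylene glycol reaches A, so A = 152.95/0.152 = 1006.3 kg/h and vapour = 323.75 kg/h.
The evaporator receives (1−α)·1330 of feed at 0.885 water and removes 0.437 of that water:
0.437×0.885×(1−α)×1330 = 323.75
(1−α) = 323.75/514.37 = 0.6294;  α = 0.3706.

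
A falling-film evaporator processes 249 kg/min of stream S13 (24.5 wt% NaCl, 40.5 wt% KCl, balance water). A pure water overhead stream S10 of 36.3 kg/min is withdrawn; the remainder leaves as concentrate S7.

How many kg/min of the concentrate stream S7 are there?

Concentrate = 249 − 36.3 = 212.7 kg/min.

212.7 kg/min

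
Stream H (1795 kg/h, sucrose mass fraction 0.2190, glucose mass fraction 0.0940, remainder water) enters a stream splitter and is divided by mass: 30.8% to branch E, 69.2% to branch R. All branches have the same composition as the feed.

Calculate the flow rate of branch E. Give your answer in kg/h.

Branch E flow = 0.308×1795 = 552.86 kg/h.

552.9 kg/h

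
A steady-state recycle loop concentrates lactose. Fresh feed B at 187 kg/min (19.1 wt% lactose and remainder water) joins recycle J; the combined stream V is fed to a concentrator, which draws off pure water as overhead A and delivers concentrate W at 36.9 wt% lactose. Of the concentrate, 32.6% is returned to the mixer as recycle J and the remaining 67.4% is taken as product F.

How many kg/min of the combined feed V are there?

Overall lactose balance (none leaves overhead): lactose in fresh feed = lactose in product, i.e. 187×0.191 = (1−0.326)·W·0.369.
W = 35.717/(0.369×0.674) = 143.61 kg/min.
Recycle J = 0.326×143.61 = 46.817 kg/min.
Combined feed V = 187 + 46.817 = 233.82 kg/min.

233.8 kg/min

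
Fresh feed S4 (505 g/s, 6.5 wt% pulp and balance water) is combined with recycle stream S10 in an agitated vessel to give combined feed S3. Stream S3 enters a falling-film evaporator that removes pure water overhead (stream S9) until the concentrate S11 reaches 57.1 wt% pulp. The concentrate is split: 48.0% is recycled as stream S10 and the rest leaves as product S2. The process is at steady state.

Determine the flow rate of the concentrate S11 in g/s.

Overall pulp balance (none leaves overhead): pulp in fresh feed = pulp in product, i.e. 505×0.065 = (1−0.480)·S11·0.571.
S11 = 32.825/(0.571×0.520) = 110.55 g/s.

110.6 g/s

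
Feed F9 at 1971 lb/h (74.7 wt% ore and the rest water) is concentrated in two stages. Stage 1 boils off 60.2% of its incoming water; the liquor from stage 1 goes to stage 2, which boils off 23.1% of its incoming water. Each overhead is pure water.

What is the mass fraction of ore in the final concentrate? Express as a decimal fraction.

water in feed = 1971×0.253 = 498.66 lb/h.
After stage 1: water left = (1−0.602)×498.66 = 198.47; stream total = 1670.8 lb/h.
After stage 2: water left = (1−0.231)×198.47 = 152.62; final concentrate = 1625 lb/h.
ore fraction = 1472.3/1625 = 0.906.

0.906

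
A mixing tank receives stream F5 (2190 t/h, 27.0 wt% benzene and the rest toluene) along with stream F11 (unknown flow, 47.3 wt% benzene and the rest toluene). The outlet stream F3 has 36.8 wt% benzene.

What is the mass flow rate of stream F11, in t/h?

2044 t/h

Let F11 be the unknown flow. Total out = 2190 + F11.
benzene balance: 591.3 + 0.473·F11 = 0.368·(2190 + F11)
(0.473 − 0.368)·F11 = 0.368×2190 − 591.3 = 214.62
F11 = 214.62 / 0.105 = 2044 t/h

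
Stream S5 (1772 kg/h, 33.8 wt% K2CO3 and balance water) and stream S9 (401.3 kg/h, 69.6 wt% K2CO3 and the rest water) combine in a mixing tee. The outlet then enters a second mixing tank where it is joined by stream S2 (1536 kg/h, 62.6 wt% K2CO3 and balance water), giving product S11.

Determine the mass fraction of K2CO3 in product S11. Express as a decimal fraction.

Overall, product flow = 3709.3 kg/h.
K2CO3 in = 1772×0.338 + 401.3×0.696 + 1536×0.626 = 1839.8 kg/h.
K2CO3 fraction in S11 = 0.4960.

0.4960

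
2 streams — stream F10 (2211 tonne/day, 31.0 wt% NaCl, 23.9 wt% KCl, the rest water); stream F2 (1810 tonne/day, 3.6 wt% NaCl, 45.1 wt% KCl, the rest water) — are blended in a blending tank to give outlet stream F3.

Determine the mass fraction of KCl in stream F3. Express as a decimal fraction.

0.3344

Total flow out = 2211 + 1810 = 4021 tonne/day.
KCl in = 2211×0.239 + 1810×0.451 = 1344.7 tonne/day.
KCl mass fraction in F3 = 1344.7/4021 = 0.3344.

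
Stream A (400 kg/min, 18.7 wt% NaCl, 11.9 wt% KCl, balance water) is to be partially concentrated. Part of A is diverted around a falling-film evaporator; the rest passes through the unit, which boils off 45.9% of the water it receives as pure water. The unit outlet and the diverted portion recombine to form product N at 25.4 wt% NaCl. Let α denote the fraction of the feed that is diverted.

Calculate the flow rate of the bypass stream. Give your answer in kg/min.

All 400×0.187 = 74.8 kg/min of NaCl reaches N, so N = 74.8/0.254 = 294.49 kg/min and vapour = 105.51 kg/min.
The evaporator receives (1−α)·400 of feed at 0.694 water and removes 0.459 of that water:
0.459×0.694×(1−α)×400 = 105.51
(1−α) = 105.51/127.42 = 0.8281;  α = 0.1719.
Bypass flow = 0.1719×400 = 68.771 kg/min.

68.77 kg/min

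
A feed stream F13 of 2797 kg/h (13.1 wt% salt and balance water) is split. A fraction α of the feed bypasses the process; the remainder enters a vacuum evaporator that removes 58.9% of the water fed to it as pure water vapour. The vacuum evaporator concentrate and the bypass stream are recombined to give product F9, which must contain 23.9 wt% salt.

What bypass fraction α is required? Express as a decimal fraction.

0.117

All 2797×0.131 = 366.41 kg/h of salt reaches F9, so F9 = 366.41/0.239 = 1533.1 kg/h and vapour = 1263.9 kg/h.
The evaporator receives (1−α)·2797 of feed at 0.869 water and removes 0.589 of that water:
0.589×0.869×(1−α)×2797 = 1263.9
(1−α) = 1263.9/1431.6 = 0.8829;  α = 0.1171.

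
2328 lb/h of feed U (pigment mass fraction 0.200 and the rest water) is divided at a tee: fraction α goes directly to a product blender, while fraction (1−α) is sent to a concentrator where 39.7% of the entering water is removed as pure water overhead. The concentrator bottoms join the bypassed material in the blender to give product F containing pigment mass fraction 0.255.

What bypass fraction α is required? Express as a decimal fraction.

0.321

All 2328×0.200 = 465.6 lb/h of pigment reaches F, so F = 465.6/0.255 = 1825.9 lb/h and vapour = 502.12 lb/h.
The evaporator receives (1−α)·2328 of feed at 0.800 water and removes 0.397 of that water:
0.397×0.800×(1−α)×2328 = 502.12
(1−α) = 502.12/739.37 = 0.6791;  α = 0.3209.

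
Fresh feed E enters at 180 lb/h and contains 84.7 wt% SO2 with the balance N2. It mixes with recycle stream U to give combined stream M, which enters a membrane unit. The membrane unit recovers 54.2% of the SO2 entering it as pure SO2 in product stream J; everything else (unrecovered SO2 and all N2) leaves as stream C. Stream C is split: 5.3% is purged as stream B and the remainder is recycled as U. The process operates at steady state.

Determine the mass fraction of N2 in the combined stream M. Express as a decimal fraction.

N2 enters only via E and leaves only via the purge: 180×0.153 = 0.053×(N2 in C), and the membrane unit passes all N2, so N2 in M = N2 in C = 519.62 lb/h.
SO2 in M: m_A = 180×0.847 + (1−0.053)·(1−0.542)·m_A, so m_A = 152.46/0.5663 = 269.23 lb/h.
M = 269.23 + 519.62 = 788.86 lb/h.
N2 fraction in M = 519.62/788.86 = 0.659.

0.659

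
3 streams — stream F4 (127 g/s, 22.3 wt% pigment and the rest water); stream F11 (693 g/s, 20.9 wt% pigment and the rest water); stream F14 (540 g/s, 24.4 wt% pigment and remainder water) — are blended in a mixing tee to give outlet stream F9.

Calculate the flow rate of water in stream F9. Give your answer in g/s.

1055 g/s

water out = water in = 127×0.777 + 693×0.791 + 540×0.756 = 1055.1 g/s.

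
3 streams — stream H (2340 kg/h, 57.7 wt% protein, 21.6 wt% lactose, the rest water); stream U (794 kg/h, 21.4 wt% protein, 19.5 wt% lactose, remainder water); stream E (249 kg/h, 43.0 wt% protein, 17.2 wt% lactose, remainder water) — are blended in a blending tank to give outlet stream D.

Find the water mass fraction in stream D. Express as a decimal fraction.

0.3112

Total flow out = 2340 + 794 + 249 = 3383 kg/h.
water in = 2340×0.207 + 794×0.591 + 249×0.398 = 1052.7 kg/h.
water mass fraction in D = 1052.7/3383 = 0.3112.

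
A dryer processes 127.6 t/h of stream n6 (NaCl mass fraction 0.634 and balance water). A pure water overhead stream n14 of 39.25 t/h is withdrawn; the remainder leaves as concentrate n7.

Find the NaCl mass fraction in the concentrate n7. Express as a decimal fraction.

NaCl is not removed: 127.6×0.634 = 80.898 t/h of NaCl enters n7.
Concentrate = 127.6 − 39.25 = 88.35 t/h.
Mass fraction = 80.898/88.35 = 0.916.

0.916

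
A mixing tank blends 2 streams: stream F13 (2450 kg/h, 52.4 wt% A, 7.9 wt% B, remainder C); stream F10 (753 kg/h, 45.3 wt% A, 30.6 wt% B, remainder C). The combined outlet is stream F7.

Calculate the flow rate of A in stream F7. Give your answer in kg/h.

A out = A in = 2450×0.524 + 753×0.453 = 1624.9 kg/h.

1625 kg/h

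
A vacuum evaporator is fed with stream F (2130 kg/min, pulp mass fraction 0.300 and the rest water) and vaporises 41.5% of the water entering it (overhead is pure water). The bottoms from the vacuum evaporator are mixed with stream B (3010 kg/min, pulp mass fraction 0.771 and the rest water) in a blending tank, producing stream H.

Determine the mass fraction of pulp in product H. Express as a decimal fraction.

0.655

Vapour removed = 0.415×0.700×2130 = 618.76 kg/min; concentrate = 1511.2 kg/min.
pulp reaching the mixer = 639 (from concentrate) + 3010×0.771 = 2959.7 kg/min.
Product flow = 1511.2 + 3010 = 4521.2 kg/min; pulp fraction = 0.655.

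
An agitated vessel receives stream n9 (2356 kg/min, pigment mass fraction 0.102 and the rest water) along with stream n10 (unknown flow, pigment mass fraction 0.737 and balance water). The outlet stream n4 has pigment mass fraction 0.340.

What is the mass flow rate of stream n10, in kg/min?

Let n10 be the unknown flow. Total out = 2356 + n10.
pigment balance: 240.31 + 0.737·n10 = 0.340·(2356 + n10)
(0.737 − 0.340)·n10 = 0.340×2356 − 240.31 = 560.73
n10 = 560.73 / 0.397 = 1412.4 kg/min

1412 kg/min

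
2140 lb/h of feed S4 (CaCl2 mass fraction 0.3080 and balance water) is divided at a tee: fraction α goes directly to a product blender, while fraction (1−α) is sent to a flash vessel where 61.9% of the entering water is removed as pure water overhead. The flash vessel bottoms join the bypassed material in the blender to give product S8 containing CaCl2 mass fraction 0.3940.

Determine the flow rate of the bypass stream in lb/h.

All 2140×0.308 = 659.12 lb/h of CaCl2 reaches S8, so S8 = 659.12/0.394 = 1672.9 lb/h and vapour = 467.11 lb/h.
The evaporator receives (1−α)·2140 of feed at 0.692 water and removes 0.619 of that water:
0.619×0.692×(1−α)×2140 = 467.11
(1−α) = 467.11/916.66 = 0.5096;  α = 0.4904.
Bypass flow = 0.4904×2140 = 1049.5 lb/h.

1050 lb/h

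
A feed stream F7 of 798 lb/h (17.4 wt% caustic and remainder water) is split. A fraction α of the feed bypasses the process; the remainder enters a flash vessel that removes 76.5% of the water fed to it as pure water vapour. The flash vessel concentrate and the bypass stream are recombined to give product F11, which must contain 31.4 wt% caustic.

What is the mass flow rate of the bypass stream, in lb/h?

234.9 lb/h

All 798×0.174 = 138.85 lb/h of caustic reaches F11, so F11 = 138.85/0.314 = 442.2 lb/h and vapour = 355.8 lb/h.
The evaporator receives (1−α)·798 of feed at 0.826 water and removes 0.765 of that water:
0.765×0.826×(1−α)×798 = 355.8
(1−α) = 355.8/504.25 = 0.7056;  α = 0.2944.
Bypass flow = 0.2944×798 = 234.93 lb/h.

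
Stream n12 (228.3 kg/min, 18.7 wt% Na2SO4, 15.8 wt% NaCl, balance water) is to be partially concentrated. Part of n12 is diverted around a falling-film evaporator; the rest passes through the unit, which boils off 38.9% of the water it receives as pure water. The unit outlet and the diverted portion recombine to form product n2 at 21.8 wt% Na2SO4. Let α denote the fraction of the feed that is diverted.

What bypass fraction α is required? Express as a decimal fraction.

0.442

All 228.3×0.187 = 42.692 kg/min of Na2SO4 reaches n2, so n2 = 42.692/0.218 = 195.84 kg/min and vapour = 32.465 kg/min.
The evaporator receives (1−α)·228.3 of feed at 0.655 water and removes 0.389 of that water:
0.389×0.655×(1−α)×228.3 = 32.465
(1−α) = 32.465/58.17 = 0.5581;  α = 0.4419.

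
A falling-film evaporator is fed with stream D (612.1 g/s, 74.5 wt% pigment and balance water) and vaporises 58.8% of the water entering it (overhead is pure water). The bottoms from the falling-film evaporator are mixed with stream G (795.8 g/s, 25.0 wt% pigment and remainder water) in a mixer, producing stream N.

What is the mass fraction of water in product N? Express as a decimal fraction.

Vapour removed = 0.588×0.255×612.1 = 91.778 g/s; concentrate = 520.32 g/s.
water reaching the mixer = 64.307 (from concentrate) + 795.8×0.750 = 661.16 g/s.
Product flow = 520.32 + 795.8 = 1316.1 g/s; water fraction = 0.502.

0.502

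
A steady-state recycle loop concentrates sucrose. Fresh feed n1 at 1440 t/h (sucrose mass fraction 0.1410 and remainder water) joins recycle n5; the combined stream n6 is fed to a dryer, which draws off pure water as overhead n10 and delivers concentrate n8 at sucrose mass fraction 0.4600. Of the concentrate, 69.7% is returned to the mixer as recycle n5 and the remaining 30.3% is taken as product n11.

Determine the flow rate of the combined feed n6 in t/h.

2455 t/h

Overall sucrose balance (none leaves overhead): sucrose in fresh feed = sucrose in product, i.e. 1440×0.141 = (1−0.697)·n8·0.460.
n8 = 203.04/(0.460×0.303) = 1456.7 t/h.
Recycle n5 = 0.697×1456.7 = 1015.3 t/h.
Combined feed n6 = 1440 + 1015.3 = 2455.3 t/h.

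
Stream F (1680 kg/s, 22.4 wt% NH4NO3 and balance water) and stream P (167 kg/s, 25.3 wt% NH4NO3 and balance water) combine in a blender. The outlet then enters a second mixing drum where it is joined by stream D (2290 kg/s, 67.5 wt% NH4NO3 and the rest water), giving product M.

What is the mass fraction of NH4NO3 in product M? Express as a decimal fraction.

Overall, product flow = 4137 kg/s.
NH4NO3 in = 1680×0.224 + 167×0.253 + 2290×0.675 = 1964.3 kg/s.
NH4NO3 fraction in M = 0.475.

0.475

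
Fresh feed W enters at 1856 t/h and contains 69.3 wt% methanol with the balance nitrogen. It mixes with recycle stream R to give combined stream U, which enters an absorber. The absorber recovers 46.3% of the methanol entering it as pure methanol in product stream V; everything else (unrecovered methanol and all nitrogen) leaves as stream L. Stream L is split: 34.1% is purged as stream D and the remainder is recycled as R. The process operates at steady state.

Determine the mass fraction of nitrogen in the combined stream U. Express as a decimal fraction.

0.4563

nitrogen enters only via W and leaves only via the purge: 1856×0.307 = 0.341×(nitrogen in L), and the absorber passes all nitrogen, so nitrogen in U = nitrogen in L = 1670.9 t/h.
methanol in U: m_A = 1856×0.693 + (1−0.341)·(1−0.463)·m_A, so m_A = 1286.2/0.6461 = 1990.7 t/h.
U = 1990.7 + 1670.9 = 3661.6 t/h.
nitrogen fraction in U = 1670.9/3661.6 = 0.4563.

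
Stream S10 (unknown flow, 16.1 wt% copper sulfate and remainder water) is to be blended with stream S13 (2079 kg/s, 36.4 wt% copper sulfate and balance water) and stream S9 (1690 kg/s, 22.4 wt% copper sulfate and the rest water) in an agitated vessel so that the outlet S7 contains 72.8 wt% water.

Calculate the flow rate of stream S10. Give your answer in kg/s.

992.3 kg/s

Let S10 be the unknown flow. Total out = 3769 + S10.
water balance: 2633.7 + 0.839·S10 = 0.728·(3769 + S10)
(0.839 − 0.728)·S10 = 0.728×3769 − 2633.7 = 110.15
S10 = 110.15 / 0.111 = 992.32 kg/s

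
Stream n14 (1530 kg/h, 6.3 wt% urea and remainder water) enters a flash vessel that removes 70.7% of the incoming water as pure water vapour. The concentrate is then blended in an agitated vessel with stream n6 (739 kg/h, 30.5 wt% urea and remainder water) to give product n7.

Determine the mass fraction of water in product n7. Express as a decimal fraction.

Vapour removed = 0.707×0.937×1530 = 1013.6 kg/h; concentrate = 516.44 kg/h.
water reaching the mixer = 420.05 (from concentrate) + 739×0.695 = 933.65 kg/h.
Product flow = 516.44 + 739 = 1255.4 kg/h; water fraction = 0.7437.

0.7437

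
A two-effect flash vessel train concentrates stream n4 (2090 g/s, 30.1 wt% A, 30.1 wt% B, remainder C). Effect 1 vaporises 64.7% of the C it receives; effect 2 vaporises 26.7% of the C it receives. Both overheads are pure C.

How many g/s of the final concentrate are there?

1473 g/s

C in feed = 2090×0.398 = 831.82 g/s.
After stage 1: C left = (1−0.647)×831.82 = 293.63; stream total = 1551.8 g/s.
After stage 2: C left = (1−0.267)×293.63 = 215.23; final concentrate = 1473.4 g/s.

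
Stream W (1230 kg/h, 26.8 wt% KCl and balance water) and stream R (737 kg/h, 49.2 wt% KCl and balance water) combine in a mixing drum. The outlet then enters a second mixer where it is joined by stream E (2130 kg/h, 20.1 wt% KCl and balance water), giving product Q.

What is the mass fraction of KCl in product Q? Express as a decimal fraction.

Overall, product flow = 4097 kg/h.
KCl in = 1230×0.268 + 737×0.492 + 2130×0.201 = 1120.4 kg/h.
KCl fraction in Q = 0.273.

0.273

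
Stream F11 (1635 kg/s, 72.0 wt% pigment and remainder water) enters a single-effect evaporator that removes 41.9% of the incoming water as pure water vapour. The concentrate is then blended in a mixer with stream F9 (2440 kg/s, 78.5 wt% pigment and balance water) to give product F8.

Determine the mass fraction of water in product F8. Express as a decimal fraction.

0.204

Vapour removed = 0.419×0.280×1635 = 191.82 kg/s; concentrate = 1443.2 kg/s.
water reaching the mixer = 265.98 (from concentrate) + 2440×0.215 = 790.58 kg/s.
Product flow = 1443.2 + 2440 = 3883.2 kg/s; water fraction = 0.204.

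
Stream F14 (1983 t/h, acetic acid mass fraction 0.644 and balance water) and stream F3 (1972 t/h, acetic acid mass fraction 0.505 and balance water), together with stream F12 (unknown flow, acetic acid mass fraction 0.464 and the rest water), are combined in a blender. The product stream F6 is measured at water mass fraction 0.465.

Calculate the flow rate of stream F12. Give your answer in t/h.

2211 t/h

Let F12 be the unknown flow. Total out = 3955 + F12.
water balance: 1682.1 + 0.536·F12 = 0.465·(3955 + F12)
(0.536 − 0.465)·F12 = 0.465×3955 − 1682.1 = 156.99
F12 = 156.99 / 0.071 = 2211.1 t/h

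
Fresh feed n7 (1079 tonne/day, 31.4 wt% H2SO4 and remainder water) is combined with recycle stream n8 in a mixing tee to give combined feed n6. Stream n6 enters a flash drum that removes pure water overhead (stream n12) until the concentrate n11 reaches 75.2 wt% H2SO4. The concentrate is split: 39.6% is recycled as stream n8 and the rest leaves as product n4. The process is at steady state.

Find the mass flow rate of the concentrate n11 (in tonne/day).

Overall H2SO4 balance (none leaves overhead): H2SO4 in fresh feed = H2SO4 in product, i.e. 1079×0.314 = (1−0.396)·n11·0.752.
n11 = 338.81/(0.752×0.604) = 745.93 tonne/day.

745.9 tonne/day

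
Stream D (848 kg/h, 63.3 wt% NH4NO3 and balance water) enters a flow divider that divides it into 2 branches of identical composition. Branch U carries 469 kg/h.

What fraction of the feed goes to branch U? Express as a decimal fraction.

0.553

Fraction to U = 469/848 = 0.5531.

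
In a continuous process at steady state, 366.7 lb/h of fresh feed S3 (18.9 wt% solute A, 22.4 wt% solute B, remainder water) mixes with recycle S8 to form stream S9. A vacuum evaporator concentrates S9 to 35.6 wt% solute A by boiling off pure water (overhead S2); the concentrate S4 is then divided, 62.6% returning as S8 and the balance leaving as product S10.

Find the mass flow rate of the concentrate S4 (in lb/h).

520.5 lb/h

Overall solute A balance (none leaves overhead): solute A in fresh feed = solute A in product, i.e. 366.7×0.189 = (1−0.626)·S4·0.356.
S4 = 69.306/(0.356×0.374) = 520.54 lb/h.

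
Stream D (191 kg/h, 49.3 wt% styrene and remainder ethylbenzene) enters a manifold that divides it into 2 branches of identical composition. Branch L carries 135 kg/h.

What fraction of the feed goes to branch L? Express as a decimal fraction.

0.707

Fraction to L = 135/191 = 0.7068.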